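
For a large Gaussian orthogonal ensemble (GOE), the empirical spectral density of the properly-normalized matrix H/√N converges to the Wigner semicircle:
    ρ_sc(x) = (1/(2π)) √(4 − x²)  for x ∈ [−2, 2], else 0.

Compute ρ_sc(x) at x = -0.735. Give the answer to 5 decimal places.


ρ_sc(x) = (1/(2π)) √(4 − x²). With x = -0.735:
  4 − x² = 4 − (-0.735)² = 4 − 0.540225 = 3.459775.
  √(4 − x²) = 1.860047.
  1/(2π) = 0.159155.
  ρ_sc(-0.735) = 0.159155 · 1.860047 = 0.296036.

Rounded to 5 decimal places: ρ_sc(-0.735) ≈ 0.29604.


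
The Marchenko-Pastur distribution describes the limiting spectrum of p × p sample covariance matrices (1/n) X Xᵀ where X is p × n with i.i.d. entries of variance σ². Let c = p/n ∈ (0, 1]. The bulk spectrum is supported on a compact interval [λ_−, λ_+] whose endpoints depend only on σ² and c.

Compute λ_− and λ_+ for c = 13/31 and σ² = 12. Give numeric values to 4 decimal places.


c = 13/31 = 0.419355; √c = 0.647576.
λ_− = σ² (1 − √c)² = 12 · (1 − 0.647576)² = 12 · (0.352424)² = 1.490431.
λ_+ = σ² (1 + √c)² = 12 · (1 + 0.647576)² = 12 · (1.647576)² = 32.574085.

Rounded to 4 decimal places: λ_− ≈ 1.4904, λ_+ ≈ 32.5741.


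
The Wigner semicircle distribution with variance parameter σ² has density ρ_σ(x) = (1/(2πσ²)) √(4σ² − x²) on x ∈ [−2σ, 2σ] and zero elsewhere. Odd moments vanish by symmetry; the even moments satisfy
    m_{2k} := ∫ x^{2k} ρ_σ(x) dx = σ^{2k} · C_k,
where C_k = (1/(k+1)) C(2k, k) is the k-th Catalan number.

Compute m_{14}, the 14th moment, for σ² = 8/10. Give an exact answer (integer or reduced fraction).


By the scaled semicircle moment identity, m_{2k} = σ^{2k} · C_k with k = 7.
C_7 = (1/(k+1)) · C(2k, k) = (1/8) · C(14, 7) = (1/8) · 3432 = 429.
σ^{2k} = (σ²)^k = (8/10)^7 = 16384/78125.

Therefore m_{14} = σ^{14} · C_7 = (16384/78125) · 429 = 7028736/78125.


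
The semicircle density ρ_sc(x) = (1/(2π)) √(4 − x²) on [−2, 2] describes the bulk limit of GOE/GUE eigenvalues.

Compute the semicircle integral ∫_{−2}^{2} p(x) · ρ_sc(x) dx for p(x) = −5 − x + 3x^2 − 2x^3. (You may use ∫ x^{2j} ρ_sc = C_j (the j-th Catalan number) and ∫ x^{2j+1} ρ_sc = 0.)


Write p(x) = Σ a_i x^i, split into monomials and integrate each against ρ_sc separately.
Using ∫ x^{2j} ρ_sc = C_j = (1/(j+1)) C(2j, j) (Catalan numbers) and ∫ x^{2j+1} ρ_sc = 0 (odd monomials vanish by symmetry):
  i = 0 (even): a_0 · C_{0} = -5 · 1 = -5
  i = 1 (odd): ∫ x^1 ρ_sc = 0 (vanishes)
  i = 2 (even): a_2 · C_{1} = 3 · 1 = 3
  i = 3 (odd): ∫ x^3 ρ_sc = 0 (vanishes)

Summing the contributions: ∫_{−2}^{2} p(x) ρ_sc(x) dx = (-5) + 3 = -2.


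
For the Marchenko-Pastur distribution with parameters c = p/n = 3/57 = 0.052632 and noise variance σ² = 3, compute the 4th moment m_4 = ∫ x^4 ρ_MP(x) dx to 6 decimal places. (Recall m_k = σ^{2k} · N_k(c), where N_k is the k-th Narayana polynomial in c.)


E[X⁴] = σ⁸ (1 + 6c + 6c² + c³) (fourth MP moment). With σ² = 3 (so σ⁸ = 81) and c = 3/57 = 0.052632: E[X⁴] = 81 · (1 + 6·0.052632 + 6·(0.052632)² + (0.052632)³) = 81 · 1.332556.

So E[X^4] = 107.937017.


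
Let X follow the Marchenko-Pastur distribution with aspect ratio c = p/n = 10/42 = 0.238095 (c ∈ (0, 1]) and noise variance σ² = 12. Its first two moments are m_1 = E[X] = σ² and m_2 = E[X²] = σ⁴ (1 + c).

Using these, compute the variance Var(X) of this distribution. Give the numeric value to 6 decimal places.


m_1 = E[X] = σ² = 12, so m_1² = 144.
m_2 = E[X²] = σ⁴ (1 + c) = 144 · (1 + 0.238095) = 144 · 1.238095 = 178.285714.
(Note m_2 − m_1² simplifies to c · σ⁴ = 0.238095 · 144.)

Var(X) = m_2 − m_1² = 178.285714 − 144 = 34.285714.


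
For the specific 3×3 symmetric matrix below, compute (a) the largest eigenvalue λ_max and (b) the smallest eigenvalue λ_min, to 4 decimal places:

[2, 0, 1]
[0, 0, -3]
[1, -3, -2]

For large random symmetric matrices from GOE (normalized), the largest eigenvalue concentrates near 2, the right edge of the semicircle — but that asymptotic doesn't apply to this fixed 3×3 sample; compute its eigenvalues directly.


Since M is real symmetric, all three eigenvalues are real; they are the roots of det(λI − M) = λ³ − (tr M) λ² + s λ − det M, where s is the sum of the principal 2×2 minors.
tr M = 2 + 0 + (-2) = 0.
s = (2·0 − 0²) + (2·(-2) − 1²) + (0·(-2) − (-3)²) = 0 + (-5) + (-9) = -14.
det M (expand along row 1) = 2·(-9) − 0·3 + 1·0 = -18.
Characteristic polynomial: λ³ − 14λ + 18 = 0.
Substitute λ = y + (tr M)/3 = y + 0.000000 to remove the quadratic term: y³ + p·y + q = 0 with p = s − (tr M)²/3 = -14.000000 and q = −2(tr M)³/27 + (tr M)·s/3 − det M = 18.000000.
Three real roots ⇒ use the trigonometric (Viète) form: r = 2√(−p/3) = 4.320494, φ = arccos(3q/(p·r)) = arccos(-0.892755) = 2.674220 rad.
y_k = r·cos(φ/3 − 2πk/3) for k = 0, 1, 2 gives y = 2.714645, 1.553523, -4.268169.
λ_k = y_k + 0.000000 gives λ = 2.7146, 1.5535, -4.2682 (check: the sum is 0.0000 = tr M).

Hence λ_max = 2.7146 and λ_min = -4.2682.


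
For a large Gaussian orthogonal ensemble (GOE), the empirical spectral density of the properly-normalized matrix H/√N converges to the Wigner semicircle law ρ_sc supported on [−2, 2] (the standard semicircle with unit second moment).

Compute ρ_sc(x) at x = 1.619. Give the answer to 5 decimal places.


ρ_sc(x) = (1/(2π)) √(4 − x²). With x = 1.619:
  4 − x² = 4 − (1.619)² = 4 − 2.621161 = 1.378839.
  √(4 − x²) = 1.174240.
  1/(2π) = 0.159155.
  ρ_sc(1.619) = 0.159155 · 1.174240 = 0.186886.

Rounded to 5 decimal places: ρ_sc(1.619) ≈ 0.18689.


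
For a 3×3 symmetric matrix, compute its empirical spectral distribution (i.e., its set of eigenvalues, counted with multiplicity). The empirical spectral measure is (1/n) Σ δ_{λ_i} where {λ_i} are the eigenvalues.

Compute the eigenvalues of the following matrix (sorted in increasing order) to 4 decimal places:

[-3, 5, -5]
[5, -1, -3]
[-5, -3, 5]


Since M is real symmetric, all three eigenvalues are real; they are the roots of det(λI − M) = λ³ − (tr M) λ² + s λ − det M, where s is the sum of the principal 2×2 minors.
tr M = -3 + (-1) + 5 = 1.
s = ((-3)·(-1) − 5²) + ((-3)·5 − (-5)²) + ((-1)·5 − (-3)²) = -22 + (-40) + (-14) = -76.
det M (expand along row 1) = (-3)·(-14) − 5·10 + (-5)·(-20) = 92.
Characteristic polynomial: λ³ − λ² − 76λ − 92 = 0.
Substitute λ = y + (tr M)/3 = y + 0.333333 to remove the quadratic term: y³ + p·y + q = 0 with p = s − (tr M)²/3 = -76.333333 and q = −2(tr M)³/27 + (tr M)·s/3 − det M = -117.407407.
Three real roots ⇒ use the trigonometric (Viète) form: r = 2√(−p/3) = 10.088497, φ = arccos(3q/(p·r)) = arccos(0.457379) = 1.095751 rad.
y_k = r·cos(φ/3 − 2πk/3) for k = 0, 1, 2 gives y = 9.423003, -1.590830, -7.832173.
λ_k = y_k + 0.333333 gives λ = 9.7563, -1.2575, -7.4988 (check: the sum is 1.0000 = tr M).

Eigenvalues sorted in increasing order: [-7.4988, -1.2575, 9.7563].


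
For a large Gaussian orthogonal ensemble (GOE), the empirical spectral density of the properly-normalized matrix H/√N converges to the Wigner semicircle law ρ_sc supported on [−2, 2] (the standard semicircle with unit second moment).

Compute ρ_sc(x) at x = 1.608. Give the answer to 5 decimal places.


ρ_sc(x) = (1/(2π)) √(4 − x²). With x = 1.608:
  4 − x² = 4 − (1.608)² = 4 − 2.585664 = 1.414336.
  √(4 − x²) = 1.189259.
  1/(2π) = 0.159155.
  ρ_sc(1.608) = 0.159155 · 1.189259 = 0.189276.

Rounded to 5 decimal places: ρ_sc(1.608) ≈ 0.18928.


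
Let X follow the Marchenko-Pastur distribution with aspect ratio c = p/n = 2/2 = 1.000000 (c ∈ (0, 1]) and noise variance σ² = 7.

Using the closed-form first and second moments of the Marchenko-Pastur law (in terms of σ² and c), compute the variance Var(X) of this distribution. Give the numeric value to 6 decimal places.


Recall the MP moments m_1 = E[X] = σ² and m_2 = E[X²] = σ⁴ (1 + c).
m_1 = E[X] = σ² = 7, so m_1² = 49.
m_2 = E[X²] = σ⁴ (1 + c) = 49 · (1 + 1.000000) = 49 · 2.000000 = 98.000000.
(Note m_2 − m_1² simplifies to c · σ⁴ = 1.000000 · 49.)

Var(X) = m_2 − m_1² = 98.000000 − 49 = 49.000000.


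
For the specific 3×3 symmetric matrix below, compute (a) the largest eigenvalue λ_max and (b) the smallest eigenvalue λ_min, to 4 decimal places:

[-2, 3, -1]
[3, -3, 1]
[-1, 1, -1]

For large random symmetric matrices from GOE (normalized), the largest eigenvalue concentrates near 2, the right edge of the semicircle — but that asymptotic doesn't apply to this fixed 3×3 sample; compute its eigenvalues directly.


Since M is real symmetric, all three eigenvalues are real; they are the roots of det(λI − M) = λ³ − (tr M) λ² + s λ − det M, where s is the sum of the principal 2×2 minors.
tr M = -2 + (-3) + (-1) = -6.
s = ((-2)·(-3) − 3²) + ((-2)·(-1) − (-1)²) + ((-3)·(-1) − 1²) = -3 + 1 + 2 = 0.
det M (expand along row 1) = (-2)·2 − 3·(-2) + (-1)·0 = 2.
Characteristic polynomial: λ³ + 6λ² − 2 = 0.
Substitute λ = y + (tr M)/3 = y − 2.000000 to remove the quadratic term: y³ + p·y + q = 0 with p = s − (tr M)²/3 = -12.000000 and q = −2(tr M)³/27 + (tr M)·s/3 − det M = 14.000000.
Three real roots ⇒ use the trigonometric (Viète) form: r = 2√(−p/3) = 4.000000, φ = arccos(3q/(p·r)) = arccos(-0.875000) = 2.636232 rad.
y_k = r·cos(φ/3 − 2πk/3) for k = 0, 1, 2 gives y = 2.552475, 1.390906, -3.943381.
λ_k = y_k − 2.000000 gives λ = 0.5525, -0.6091, -5.9434 (check: the sum is -6.0000 = tr M).

Hence λ_max = 0.5525 and λ_min = -5.9434.


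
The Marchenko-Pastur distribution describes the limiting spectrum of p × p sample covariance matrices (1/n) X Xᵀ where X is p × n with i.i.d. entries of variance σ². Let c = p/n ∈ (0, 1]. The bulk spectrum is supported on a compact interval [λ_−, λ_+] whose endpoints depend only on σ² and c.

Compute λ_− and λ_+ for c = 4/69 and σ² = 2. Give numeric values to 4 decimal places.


c = 4/69 = 0.057971; √c = 0.240772.
λ_− = σ² (1 − √c)² = 2 · (1 − 0.240772)² = 2 · (0.759228)² = 1.152855.
λ_+ = σ² (1 + √c)² = 2 · (1 + 0.240772)² = 2 · (1.240772)² = 3.079029.

Rounded to 4 decimal places: λ_− ≈ 1.1529, λ_+ ≈ 3.0790.


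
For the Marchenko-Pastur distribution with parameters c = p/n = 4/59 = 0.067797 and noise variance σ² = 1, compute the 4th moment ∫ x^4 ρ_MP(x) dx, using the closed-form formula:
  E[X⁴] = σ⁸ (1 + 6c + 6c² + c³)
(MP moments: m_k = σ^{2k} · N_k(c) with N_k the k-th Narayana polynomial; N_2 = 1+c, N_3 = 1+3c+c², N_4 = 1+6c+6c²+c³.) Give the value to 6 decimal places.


E[X⁴] = σ⁸ (1 + 6c + 6c² + c³) (fourth MP moment). With σ² = 1 (so σ⁸ = 1) and c = 4/59 = 0.067797: E[X⁴] = 1 · (1 + 6·0.067797 + 6·(0.067797)² + (0.067797)³) = 1 · 1.434670.

So E[X^4] = 1.434670.


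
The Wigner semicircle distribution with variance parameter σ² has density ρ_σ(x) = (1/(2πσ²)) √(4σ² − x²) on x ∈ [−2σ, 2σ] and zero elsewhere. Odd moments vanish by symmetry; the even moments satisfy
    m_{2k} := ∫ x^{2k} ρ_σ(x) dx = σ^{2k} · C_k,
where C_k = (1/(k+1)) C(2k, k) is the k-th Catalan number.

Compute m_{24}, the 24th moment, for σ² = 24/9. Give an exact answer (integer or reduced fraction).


By the scaled semicircle moment identity, m_{2k} = σ^{2k} · C_k with k = 12.
C_12 = (1/(k+1)) · C(2k, k) = (1/13) · C(24, 12) = (1/13) · 2704156 = 208012.
σ^{2k} = (σ²)^k = (24/9)^12 = 68719476736/531441.

Therefore m_{24} = σ^{24} · C_12 = (68719476736/531441) · 208012 = 14294475794808832/531441.


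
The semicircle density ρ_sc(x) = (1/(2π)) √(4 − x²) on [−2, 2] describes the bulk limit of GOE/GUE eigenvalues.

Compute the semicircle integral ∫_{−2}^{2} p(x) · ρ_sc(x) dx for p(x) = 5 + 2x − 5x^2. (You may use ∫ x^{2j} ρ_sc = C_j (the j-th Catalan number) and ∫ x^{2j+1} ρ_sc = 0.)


Write p(x) = Σ a_i x^i, split into monomials and integrate each against ρ_sc separately.
Using ∫ x^{2j} ρ_sc = C_j = (1/(j+1)) C(2j, j) (Catalan numbers) and ∫ x^{2j+1} ρ_sc = 0 (odd monomials vanish by symmetry):
  i = 0 (even): a_0 · C_{0} = 5 · 1 = 5
  i = 1 (odd): ∫ x^1 ρ_sc = 0 (vanishes)
  i = 2 (even): a_2 · C_{1} = -5 · 1 = -5

Summing the contributions: ∫_{−2}^{2} p(x) ρ_sc(x) dx = 5 + (-5) = 0.


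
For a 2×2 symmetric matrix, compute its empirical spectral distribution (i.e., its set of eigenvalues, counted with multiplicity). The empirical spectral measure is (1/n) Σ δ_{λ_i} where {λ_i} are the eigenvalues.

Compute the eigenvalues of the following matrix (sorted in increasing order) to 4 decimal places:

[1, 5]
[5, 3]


Since M is real symmetric, both eigenvalues are real; they are the roots of det(λI − M) = λ² − (tr M) λ + det M.
tr M = 1 + 3 = 4.
det M = 1·3 − 5² = 3 − 25 = -22.
Characteristic polynomial: λ² − 4λ − 22 = 0.
Discriminant Δ = (tr M)² − 4·det M = 16 − (-88) = 104; √Δ = 10.198039.
λ = (tr M ± √Δ)/2 = (4 ± 10.198039)/2, giving (tr M − √Δ)/2 = -3.0990 and (tr M + √Δ)/2 = 7.0990.

Eigenvalues sorted in increasing order: [-3.0990, 7.0990].


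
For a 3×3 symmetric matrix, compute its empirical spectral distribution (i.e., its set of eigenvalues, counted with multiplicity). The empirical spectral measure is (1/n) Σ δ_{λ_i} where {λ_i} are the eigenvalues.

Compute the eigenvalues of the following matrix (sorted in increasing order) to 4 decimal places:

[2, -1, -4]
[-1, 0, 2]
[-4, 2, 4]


Since M is real symmetric, all three eigenvalues are real; they are the roots of det(λI − M) = λ³ − (tr M) λ² + s λ − det M, where s is the sum of the principal 2×2 minors.
tr M = 2 + 0 + 4 = 6.
s = (2·0 − (-1)²) + (2·4 − (-4)²) + (0·4 − 2²) = -1 + (-8) + (-4) = -13.
det M (expand along row 1) = 2·(-4) − (-1)·4 + (-4)·(-2) = 4.
Characteristic polynomial: λ³ − 6λ² − 13λ − 4 = 0.
Substitute λ = y + (tr M)/3 = y + 2.000000 to remove the quadratic term: y³ + p·y + q = 0 with p = s − (tr M)²/3 = -25.000000 and q = −2(tr M)³/27 + (tr M)·s/3 − det M = -46.000000.
Three real roots ⇒ use the trigonometric (Viète) form: r = 2√(−p/3) = 5.773503, φ = arccos(3q/(p·r)) = arccos(0.956092) = 0.297433 rad.
y_k = r·cos(φ/3 − 2πk/3) for k = 0, 1, 2 gives y = 5.745150, -2.377666, -3.367485.
λ_k = y_k + 2.000000 gives λ = 7.7452, -0.3777, -1.3675 (check: the sum is 6.0000 = tr M).

Eigenvalues sorted in increasing order: [-1.3675, -0.3777, 7.7452].


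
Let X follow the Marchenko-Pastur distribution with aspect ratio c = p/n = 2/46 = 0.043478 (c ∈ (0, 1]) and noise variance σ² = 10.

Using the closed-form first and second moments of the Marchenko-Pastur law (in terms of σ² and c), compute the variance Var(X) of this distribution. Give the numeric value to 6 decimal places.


Recall the MP moments m_1 = E[X] = σ² and m_2 = E[X²] = σ⁴ (1 + c).
m_1 = E[X] = σ² = 10, so m_1² = 100.
m_2 = E[X²] = σ⁴ (1 + c) = 100 · (1 + 0.043478) = 100 · 1.043478 = 104.347826.
(Note m_2 − m_1² simplifies to c · σ⁴ = 0.043478 · 100.)

Var(X) = m_2 − m_1² = 104.347826 − 100 = 4.347826.


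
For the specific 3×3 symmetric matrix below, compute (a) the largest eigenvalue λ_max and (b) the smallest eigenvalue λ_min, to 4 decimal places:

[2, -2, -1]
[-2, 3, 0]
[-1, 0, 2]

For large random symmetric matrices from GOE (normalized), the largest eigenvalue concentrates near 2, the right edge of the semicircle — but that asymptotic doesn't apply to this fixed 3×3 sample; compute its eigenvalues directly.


Since M is real symmetric, all three eigenvalues are real; they are the roots of det(λI − M) = λ³ − (tr M) λ² + s λ − det M, where s is the sum of the principal 2×2 minors.
tr M = 2 + 3 + 2 = 7.
s = (2·3 − (-2)²) + (2·2 − (-1)²) + (3·2 − 0²) = 2 + 3 + 6 = 11.
det M (expand along row 1) = 2·6 − (-2)·(-4) + (-1)·3 = 1.
Characteristic polynomial: λ³ − 7λ² + 11λ − 1 = 0.
Substitute λ = y + (tr M)/3 = y + 2.333333 to remove the quadratic term: y³ + p·y + q = 0 with p = s − (tr M)²/3 = -5.333333 and q = −2(tr M)³/27 + (tr M)·s/3 − det M = -0.740741.
Three real roots ⇒ use the trigonometric (Viète) form: r = 2√(−p/3) = 2.666667, φ = arccos(3q/(p·r)) = arccos(0.156250) = 1.413903 rad.
y_k = r·cos(φ/3 − 2πk/3) for k = 0, 1, 2 gives y = 2.375942, -0.139397, -2.236545.
λ_k = y_k + 2.333333 gives λ = 4.7093, 2.1939, 0.0968 (check: the sum is 7.0000 = tr M).

Hence λ_max = 4.7093 and λ_min = 0.0968.


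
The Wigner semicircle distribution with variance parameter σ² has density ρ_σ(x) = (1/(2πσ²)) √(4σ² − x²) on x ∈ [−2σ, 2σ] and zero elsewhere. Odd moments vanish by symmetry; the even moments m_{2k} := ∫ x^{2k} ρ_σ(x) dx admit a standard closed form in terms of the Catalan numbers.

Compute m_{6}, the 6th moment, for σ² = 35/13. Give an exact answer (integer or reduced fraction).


By the scaled semicircle moment identity, m_{2k} = σ^{2k} · C_k with k = 3.
C_3 = (1/(k+1)) · C(2k, k) = (1/4) · C(6, 3) = (1/4) · 20 = 5.
σ^{2k} = (σ²)^k = (35/13)^3 = 42875/2197.

Therefore m_{6} = σ^{6} · C_3 = (42875/2197) · 5 = 214375/2197.


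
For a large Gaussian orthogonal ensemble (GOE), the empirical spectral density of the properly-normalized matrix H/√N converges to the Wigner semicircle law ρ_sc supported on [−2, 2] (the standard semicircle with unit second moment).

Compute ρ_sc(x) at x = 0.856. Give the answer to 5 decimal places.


ρ_sc(x) = (1/(2π)) √(4 − x²). With x = 0.856:
  4 − x² = 4 − (0.856)² = 4 − 0.732736 = 3.267264.
  √(4 − x²) = 1.807557.
  1/(2π) = 0.159155.
  ρ_sc(0.856) = 0.159155 · 1.807557 = 0.287682.

Rounded to 5 decimal places: ρ_sc(0.856) ≈ 0.28768.


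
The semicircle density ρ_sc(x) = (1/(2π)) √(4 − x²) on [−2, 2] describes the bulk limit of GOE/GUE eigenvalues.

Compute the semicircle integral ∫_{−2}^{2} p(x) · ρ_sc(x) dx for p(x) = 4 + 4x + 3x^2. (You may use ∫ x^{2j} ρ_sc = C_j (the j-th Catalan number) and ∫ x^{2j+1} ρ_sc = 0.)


Write p(x) = Σ a_i x^i, split into monomials and integrate each against ρ_sc separately.
Using ∫ x^{2j} ρ_sc = C_j = (1/(j+1)) C(2j, j) (Catalan numbers) and ∫ x^{2j+1} ρ_sc = 0 (odd monomials vanish by symmetry):
  i = 0 (even): a_0 · C_{0} = 4 · 1 = 4
  i = 1 (odd): ∫ x^1 ρ_sc = 0 (vanishes)
  i = 2 (even): a_2 · C_{1} = 3 · 1 = 3

Summing the contributions: ∫_{−2}^{2} p(x) ρ_sc(x) dx = 4 + 3 = 7.


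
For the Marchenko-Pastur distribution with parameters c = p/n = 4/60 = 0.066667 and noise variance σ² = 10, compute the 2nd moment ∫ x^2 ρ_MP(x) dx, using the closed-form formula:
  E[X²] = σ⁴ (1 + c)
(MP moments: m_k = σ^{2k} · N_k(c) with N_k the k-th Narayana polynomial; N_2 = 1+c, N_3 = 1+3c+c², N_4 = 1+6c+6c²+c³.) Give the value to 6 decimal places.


E[X²] = σ⁴ (1 + c) (second MP moment). With σ² = 10 (so σ⁴ = 100) and c = 4/60 = 0.066667: E[X²] = 100 · (1 + 0.066667) = 100 · 1.066667.

So E[X^2] = 106.666667.


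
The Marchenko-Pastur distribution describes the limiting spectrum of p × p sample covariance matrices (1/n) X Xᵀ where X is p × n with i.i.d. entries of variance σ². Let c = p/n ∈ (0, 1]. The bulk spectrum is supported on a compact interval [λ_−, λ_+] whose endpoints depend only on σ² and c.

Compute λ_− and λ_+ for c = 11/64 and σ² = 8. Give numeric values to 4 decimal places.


c = 11/64 = 0.171875; √c = 0.414578.
λ_− = σ² (1 − √c)² = 8 · (1 − 0.414578)² = 8 · (0.585422)² = 2.741750.
λ_+ = σ² (1 + √c)² = 8 · (1 + 0.414578)² = 8 · (1.414578)² = 16.008250.

Rounded to 4 decimal places: λ_− ≈ 2.7418, λ_+ ≈ 16.0082.


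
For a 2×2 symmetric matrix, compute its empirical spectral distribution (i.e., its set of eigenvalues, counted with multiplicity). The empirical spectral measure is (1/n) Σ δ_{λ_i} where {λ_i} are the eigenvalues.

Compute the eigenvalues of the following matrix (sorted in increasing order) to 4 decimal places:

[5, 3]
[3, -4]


Since M is real symmetric, both eigenvalues are real; they are the roots of det(λI − M) = λ² − (tr M) λ + det M.
tr M = 5 + (-4) = 1.
det M = 5·(-4) − 3² = -20 − 9 = -29.
Characteristic polynomial: λ² − λ − 29 = 0.
Discriminant Δ = (tr M)² − 4·det M = 1 − (-116) = 117; √Δ = 10.816654.
λ = (tr M ± √Δ)/2 = (1 ± 10.816654)/2, giving (tr M − √Δ)/2 = -4.9083 and (tr M + √Δ)/2 = 5.9083.

Eigenvalues sorted in increasing order: [-4.9083, 5.9083].


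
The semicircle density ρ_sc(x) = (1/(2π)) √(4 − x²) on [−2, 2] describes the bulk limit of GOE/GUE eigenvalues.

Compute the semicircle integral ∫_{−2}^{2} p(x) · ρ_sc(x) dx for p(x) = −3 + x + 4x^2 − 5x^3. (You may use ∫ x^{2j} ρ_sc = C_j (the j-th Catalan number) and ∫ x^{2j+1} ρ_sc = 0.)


Write p(x) = Σ a_i x^i, split into monomials and integrate each against ρ_sc separately.
Using ∫ x^{2j} ρ_sc = C_j = (1/(j+1)) C(2j, j) (Catalan numbers) and ∫ x^{2j+1} ρ_sc = 0 (odd monomials vanish by symmetry):
  i = 0 (even): a_0 · C_{0} = -3 · 1 = -3
  i = 1 (odd): ∫ x^1 ρ_sc = 0 (vanishes)
  i = 2 (even): a_2 · C_{1} = 4 · 1 = 4
  i = 3 (odd): ∫ x^3 ρ_sc = 0 (vanishes)

Summing the contributions: ∫_{−2}^{2} p(x) ρ_sc(x) dx = (-3) + 4 = 1.


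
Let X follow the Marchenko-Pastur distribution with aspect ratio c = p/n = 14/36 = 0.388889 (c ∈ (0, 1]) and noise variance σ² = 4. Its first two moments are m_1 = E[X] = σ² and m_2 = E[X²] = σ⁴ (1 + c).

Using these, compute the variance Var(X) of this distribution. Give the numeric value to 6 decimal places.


m_1 = E[X] = σ² = 4, so m_1² = 16.
m_2 = E[X²] = σ⁴ (1 + c) = 16 · (1 + 0.388889) = 16 · 1.388889 = 22.222222.
(Note m_2 − m_1² simplifies to c · σ⁴ = 0.388889 · 16.)

Var(X) = m_2 − m_1² = 22.222222 − 16 = 6.222222.


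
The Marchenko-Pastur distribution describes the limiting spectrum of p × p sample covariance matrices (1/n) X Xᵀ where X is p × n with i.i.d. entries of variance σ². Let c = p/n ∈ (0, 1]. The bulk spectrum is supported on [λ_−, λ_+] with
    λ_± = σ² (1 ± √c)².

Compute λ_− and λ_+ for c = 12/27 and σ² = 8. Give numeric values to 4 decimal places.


c = 12/27 = 0.444444; √c = 0.666667.
λ_− = σ² (1 − √c)² = 8 · (1 − 0.666667)² = 8 · (0.333333)² = 0.888889.
λ_+ = σ² (1 + √c)² = 8 · (1 + 0.666667)² = 8 · (1.666667)² = 22.222222.

Rounded to 4 decimal places: λ_− ≈ 0.8889, λ_+ ≈ 22.2222.


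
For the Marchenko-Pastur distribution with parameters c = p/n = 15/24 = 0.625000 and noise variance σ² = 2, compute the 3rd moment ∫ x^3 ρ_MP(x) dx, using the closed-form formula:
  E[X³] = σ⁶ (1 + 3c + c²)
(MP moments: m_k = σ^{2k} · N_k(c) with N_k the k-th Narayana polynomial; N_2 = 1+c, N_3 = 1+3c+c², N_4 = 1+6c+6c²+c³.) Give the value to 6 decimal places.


E[X³] = σ⁶ (1 + 3c + c²) (third MP moment). With σ² = 2 (so σ⁶ = 8) and c = 15/24 = 0.625000: E[X³] = 8 · (1 + 3·0.625000 + (0.625000)²) = 8 · 3.265625.

So E[X^3] = 26.125000.


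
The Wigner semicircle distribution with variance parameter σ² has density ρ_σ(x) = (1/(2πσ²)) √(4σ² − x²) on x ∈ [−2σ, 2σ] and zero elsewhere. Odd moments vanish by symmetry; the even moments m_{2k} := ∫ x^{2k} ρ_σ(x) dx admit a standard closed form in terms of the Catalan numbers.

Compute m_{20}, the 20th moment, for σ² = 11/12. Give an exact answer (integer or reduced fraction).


By the scaled semicircle moment identity, m_{2k} = σ^{2k} · C_k with k = 10.
C_10 = (1/(k+1)) · C(2k, k) = (1/11) · C(20, 10) = (1/11) · 184756 = 16796.
σ^{2k} = (σ²)^k = (11/12)^10 = 25937424601/61917364224.

Therefore m_{20} = σ^{20} · C_10 = (25937424601/61917364224) · 16796 = 108911245899599/15479341056.


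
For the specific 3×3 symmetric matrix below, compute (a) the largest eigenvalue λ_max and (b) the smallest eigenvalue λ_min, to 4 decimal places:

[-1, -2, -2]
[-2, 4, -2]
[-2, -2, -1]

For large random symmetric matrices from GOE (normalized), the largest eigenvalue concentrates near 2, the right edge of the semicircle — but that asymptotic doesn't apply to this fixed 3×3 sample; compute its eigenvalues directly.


Since M is real symmetric, all three eigenvalues are real; they are the roots of det(λI − M) = λ³ − (tr M) λ² + s λ − det M, where s is the sum of the principal 2×2 minors.
tr M = -1 + 4 + (-1) = 2.
s = ((-1)·4 − (-2)²) + ((-1)·(-1) − (-2)²) + (4·(-1) − (-2)²) = -8 + (-3) + (-8) = -19.
det M (expand along row 1) = (-1)·(-8) − (-2)·(-2) + (-2)·12 = -20.
Characteristic polynomial: λ³ − 2λ² − 19λ + 20 = 0.
Substitute λ = y + (tr M)/3 = y + 0.666667 to remove the quadratic term: y³ + p·y + q = 0 with p = s − (tr M)²/3 = -20.333333 and q = −2(tr M)³/27 + (tr M)·s/3 − det M = 6.740741.
Three real roots ⇒ use the trigonometric (Viète) form: r = 2√(−p/3) = 5.206833, φ = arccos(3q/(p·r)) = arccos(-0.191006) = 1.762983 rad.
y_k = r·cos(φ/3 − 2πk/3) for k = 0, 1, 2 gives y = 4.333333, 0.333333, -4.666667.
λ_k = y_k + 0.666667 gives λ = 5.0000, 1.0000, -4.0000 (check: the sum is 2.0000 = tr M).

Hence λ_max = 5.0000 and λ_min = -4.0000.


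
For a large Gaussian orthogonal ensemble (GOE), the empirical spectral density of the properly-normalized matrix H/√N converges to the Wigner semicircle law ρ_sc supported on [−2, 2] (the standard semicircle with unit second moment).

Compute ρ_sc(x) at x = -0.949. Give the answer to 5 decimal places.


ρ_sc(x) = (1/(2π)) √(4 − x²). With x = -0.949:
  4 − x² = 4 − (-0.949)² = 4 − 0.900601 = 3.099399.
  √(4 − x²) = 1.760511.
  1/(2π) = 0.159155.
  ρ_sc(-0.949) = 0.159155 · 1.760511 = 0.280194.

Rounded to 5 decimal places: ρ_sc(-0.949) ≈ 0.28019.


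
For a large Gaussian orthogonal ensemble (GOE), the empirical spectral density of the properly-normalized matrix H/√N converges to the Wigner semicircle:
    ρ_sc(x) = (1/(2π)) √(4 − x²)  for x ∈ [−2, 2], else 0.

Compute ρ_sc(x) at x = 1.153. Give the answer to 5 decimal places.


ρ_sc(x) = (1/(2π)) √(4 − x²). With x = 1.153:
  4 − x² = 4 − (1.153)² = 4 − 1.329409 = 2.670591.
  √(4 − x²) = 1.634194.
  1/(2π) = 0.159155.
  ρ_sc(1.153) = 0.159155 · 1.634194 = 0.260090.

Rounded to 5 decimal places: ρ_sc(1.153) ≈ 0.26009.


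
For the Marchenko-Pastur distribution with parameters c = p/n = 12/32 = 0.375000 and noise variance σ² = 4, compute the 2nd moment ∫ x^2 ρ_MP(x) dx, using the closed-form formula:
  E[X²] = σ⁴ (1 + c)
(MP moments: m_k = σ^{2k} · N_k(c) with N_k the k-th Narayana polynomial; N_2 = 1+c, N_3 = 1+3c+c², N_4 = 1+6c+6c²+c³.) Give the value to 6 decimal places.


E[X²] = σ⁴ (1 + c) (second MP moment). With σ² = 4 (so σ⁴ = 16) and c = 12/32 = 0.375000: E[X²] = 16 · (1 + 0.375000) = 16 · 1.375000.

So E[X^2] = 22.000000.


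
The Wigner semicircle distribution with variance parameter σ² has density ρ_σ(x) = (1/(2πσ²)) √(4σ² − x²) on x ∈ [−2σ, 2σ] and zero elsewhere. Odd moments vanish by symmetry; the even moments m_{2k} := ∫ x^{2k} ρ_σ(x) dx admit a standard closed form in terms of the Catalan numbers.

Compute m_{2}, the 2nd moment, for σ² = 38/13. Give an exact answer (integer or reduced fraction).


By the scaled semicircle moment identity, m_{2k} = σ^{2k} · C_k with k = 1.
C_1 = (1/(k+1)) · C(2k, k) = (1/2) · C(2, 1) = (1/2) · 2 = 1.
σ^{2k} = (σ²)^k = (38/13)^1 = 38/13.

Therefore m_{2} = σ^{2} · C_1 = (38/13) · 1 = 38/13.


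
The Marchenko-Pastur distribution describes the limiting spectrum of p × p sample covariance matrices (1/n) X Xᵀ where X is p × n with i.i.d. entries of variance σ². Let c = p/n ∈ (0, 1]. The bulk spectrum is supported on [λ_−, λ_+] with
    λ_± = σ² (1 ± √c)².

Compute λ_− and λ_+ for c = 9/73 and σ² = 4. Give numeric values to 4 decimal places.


c = 9/73 = 0.123288; √c = 0.351123.
λ_− = σ² (1 − √c)² = 4 · (1 − 0.351123)² = 4 · (0.648877)² = 1.684163.
λ_+ = σ² (1 + √c)² = 4 · (1 + 0.351123)² = 4 · (1.351123)² = 7.302138.

Rounded to 4 decimal places: λ_− ≈ 1.6842, λ_+ ≈ 7.3021.


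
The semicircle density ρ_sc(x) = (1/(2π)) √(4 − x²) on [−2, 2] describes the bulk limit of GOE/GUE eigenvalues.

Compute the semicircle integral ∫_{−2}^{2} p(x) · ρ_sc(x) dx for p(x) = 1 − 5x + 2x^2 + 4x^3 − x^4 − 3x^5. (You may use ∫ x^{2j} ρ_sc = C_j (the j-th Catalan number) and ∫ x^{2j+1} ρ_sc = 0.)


Write p(x) = Σ a_i x^i, split into monomials and integrate each against ρ_sc separately.
Using ∫ x^{2j} ρ_sc = C_j = (1/(j+1)) C(2j, j) (Catalan numbers) and ∫ x^{2j+1} ρ_sc = 0 (odd monomials vanish by symmetry):
  i = 0 (even): a_0 · C_{0} = 1 · 1 = 1
  i = 1 (odd): ∫ x^1 ρ_sc = 0 (vanishes)
  i = 2 (even): a_2 · C_{1} = 2 · 1 = 2
  i = 3 (odd): ∫ x^3 ρ_sc = 0 (vanishes)
  i = 4 (even): a_4 · C_{2} = -1 · 2 = -2
  i = 5 (odd): ∫ x^5 ρ_sc = 0 (vanishes)

Summing the contributions: ∫_{−2}^{2} p(x) ρ_sc(x) dx = 1 + 2 + (-2) = 1.


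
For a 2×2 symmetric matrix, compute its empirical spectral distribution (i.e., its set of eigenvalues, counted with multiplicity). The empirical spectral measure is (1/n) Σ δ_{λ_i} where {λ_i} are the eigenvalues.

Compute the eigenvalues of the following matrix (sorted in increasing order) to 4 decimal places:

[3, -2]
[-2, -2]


Since M is real symmetric, both eigenvalues are real; they are the roots of det(λI − M) = λ² − (tr M) λ + det M.
tr M = 3 + (-2) = 1.
det M = 3·(-2) − (-2)² = -6 − 4 = -10.
Characteristic polynomial: λ² − λ − 10 = 0.
Discriminant Δ = (tr M)² − 4·det M = 1 − (-40) = 41; √Δ = 6.403124.
λ = (tr M ± √Δ)/2 = (1 ± 6.403124)/2, giving (tr M − √Δ)/2 = -2.7016 and (tr M + √Δ)/2 = 3.7016.

Eigenvalues sorted in increasing order: [-2.7016, 3.7016].


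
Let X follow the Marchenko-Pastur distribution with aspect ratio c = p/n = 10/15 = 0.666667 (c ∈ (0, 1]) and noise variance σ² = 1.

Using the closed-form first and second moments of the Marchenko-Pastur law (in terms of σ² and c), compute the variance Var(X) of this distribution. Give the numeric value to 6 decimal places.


Recall the MP moments m_1 = E[X] = σ² and m_2 = E[X²] = σ⁴ (1 + c).
m_1 = E[X] = σ² = 1, so m_1² = 1.
m_2 = E[X²] = σ⁴ (1 + c) = 1 · (1 + 0.666667) = 1 · 1.666667 = 1.666667.
(Note m_2 − m_1² simplifies to c · σ⁴ = 0.666667 · 1.)

Var(X) = m_2 − m_1² = 1.666667 − 1 = 0.666667.


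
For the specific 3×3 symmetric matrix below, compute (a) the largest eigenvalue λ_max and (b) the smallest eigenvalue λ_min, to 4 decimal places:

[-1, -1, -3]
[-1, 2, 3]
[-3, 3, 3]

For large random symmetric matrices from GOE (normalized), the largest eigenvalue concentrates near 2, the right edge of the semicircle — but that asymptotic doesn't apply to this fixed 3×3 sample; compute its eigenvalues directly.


Since M is real symmetric, all three eigenvalues are real; they are the roots of det(λI − M) = λ³ − (tr M) λ² + s λ − det M, where s is the sum of the principal 2×2 minors.
tr M = -1 + 2 + 3 = 4.
s = ((-1)·2 − (-1)²) + ((-1)·3 − (-3)²) + (2·3 − 3²) = -3 + (-12) + (-3) = -18.
det M (expand along row 1) = (-1)·(-3) − (-1)·6 + (-3)·3 = 0.
Characteristic polynomial: λ³ − 4λ² − 18λ = 0.
Substitute λ = y + (tr M)/3 = y + 1.333333 to remove the quadratic term: y³ + p·y + q = 0 with p = s − (tr M)²/3 = -23.333333 and q = −2(tr M)³/27 + (tr M)·s/3 − det M = -28.740741.
Three real roots ⇒ use the trigonometric (Viète) form: r = 2√(−p/3) = 5.577734, φ = arccos(3q/(p·r)) = arccos(0.662498) = 0.846647 rad.
y_k = r·cos(φ/3 − 2πk/3) for k = 0, 1, 2 gives y = 5.357082, -1.333333, -4.023749.
λ_k = y_k + 1.333333 gives λ = 6.6904, 0.0000, -2.6904 (check: the sum is 4.0000 = tr M).

Hence λ_max = 6.6904 and λ_min = -2.6904.


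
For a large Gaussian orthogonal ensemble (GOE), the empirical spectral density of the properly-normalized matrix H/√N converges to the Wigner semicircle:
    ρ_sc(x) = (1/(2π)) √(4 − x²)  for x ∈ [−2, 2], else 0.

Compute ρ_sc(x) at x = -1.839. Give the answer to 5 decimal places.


ρ_sc(x) = (1/(2π)) √(4 − x²). With x = -1.839:
  4 − x² = 4 − (-1.839)² = 4 − 3.381921 = 0.618079.
  √(4 − x²) = 0.786180.
  1/(2π) = 0.159155.
  ρ_sc(-1.839) = 0.159155 · 0.786180 = 0.125124.

Rounded to 5 decimal places: ρ_sc(-1.839) ≈ 0.12512.


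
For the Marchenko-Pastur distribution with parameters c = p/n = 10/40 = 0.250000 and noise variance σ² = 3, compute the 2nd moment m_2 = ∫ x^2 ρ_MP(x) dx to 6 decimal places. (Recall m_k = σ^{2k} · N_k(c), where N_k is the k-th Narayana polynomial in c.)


E[X²] = σ⁴ (1 + c) (second MP moment). With σ² = 3 (so σ⁴ = 9) and c = 10/40 = 0.250000: E[X²] = 9 · (1 + 0.250000) = 9 · 1.250000.

So E[X^2] = 11.250000.


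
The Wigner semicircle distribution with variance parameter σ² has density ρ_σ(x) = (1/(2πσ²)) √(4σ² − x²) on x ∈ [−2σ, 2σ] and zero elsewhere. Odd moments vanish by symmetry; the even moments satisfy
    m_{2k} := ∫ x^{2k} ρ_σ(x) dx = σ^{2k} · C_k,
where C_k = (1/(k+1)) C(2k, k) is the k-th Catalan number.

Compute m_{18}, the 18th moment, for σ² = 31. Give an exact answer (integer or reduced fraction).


By the scaled semicircle moment identity, m_{2k} = σ^{2k} · C_k with k = 9.
C_9 = (1/(k+1)) · C(2k, k) = (1/10) · C(18, 9) = (1/10) · 48620 = 4862.
σ^{2k} = (σ²)^k = (31)^9 = 26439622160671.

Therefore m_{18} = σ^{18} · C_9 = 26439622160671 · 4862 = 128549442945182402.


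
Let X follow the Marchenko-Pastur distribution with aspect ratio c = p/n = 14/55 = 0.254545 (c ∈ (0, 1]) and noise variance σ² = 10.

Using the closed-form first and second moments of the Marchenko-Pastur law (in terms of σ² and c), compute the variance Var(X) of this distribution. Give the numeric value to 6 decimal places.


Recall the MP moments m_1 = E[X] = σ² and m_2 = E[X²] = σ⁴ (1 + c).
m_1 = E[X] = σ² = 10, so m_1² = 100.
m_2 = E[X²] = σ⁴ (1 + c) = 100 · (1 + 0.254545) = 100 · 1.254545 = 125.454545.
(Note m_2 − m_1² simplifies to c · σ⁴ = 0.254545 · 100.)

Var(X) = m_2 − m_1² = 125.454545 − 100 = 25.454545.


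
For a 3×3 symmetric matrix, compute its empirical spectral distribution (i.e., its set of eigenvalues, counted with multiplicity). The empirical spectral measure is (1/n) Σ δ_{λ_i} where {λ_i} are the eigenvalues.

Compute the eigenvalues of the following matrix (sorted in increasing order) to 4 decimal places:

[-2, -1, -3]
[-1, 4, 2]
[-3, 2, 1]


Since M is real symmetric, all three eigenvalues are real; they are the roots of det(λI − M) = λ³ − (tr M) λ² + s λ − det M, where s is the sum of the principal 2×2 minors.
tr M = -2 + 4 + 1 = 3.
s = ((-2)·4 − (-1)²) + ((-2)·1 − (-3)²) + (4·1 − 2²) = -9 + (-11) + 0 = -20.
det M (expand along row 1) = (-2)·0 − (-1)·5 + (-3)·10 = -25.
Characteristic polynomial: λ³ − 3λ² − 20λ + 25 = 0.
Substitute λ = y + (tr M)/3 = y + 1.000000 to remove the quadratic term: y³ + p·y + q = 0 with p = s − (tr M)²/3 = -23.000000 and q = −2(tr M)³/27 + (tr M)·s/3 − det M = 3.000000.
Three real roots ⇒ use the trigonometric (Viète) form: r = 2√(−p/3) = 5.537749, φ = arccos(3q/(p·r)) = arccos(-0.070661) = 1.641517 rad.
y_k = r·cos(φ/3 − 2πk/3) for k = 0, 1, 2 gives y = 4.729233, 0.130531, -4.859765.
λ_k = y_k + 1.000000 gives λ = 5.7292, 1.1305, -3.8598 (check: the sum is 3.0000 = tr M).

Eigenvalues sorted in increasing order: [-3.8598, 1.1305, 5.7292].


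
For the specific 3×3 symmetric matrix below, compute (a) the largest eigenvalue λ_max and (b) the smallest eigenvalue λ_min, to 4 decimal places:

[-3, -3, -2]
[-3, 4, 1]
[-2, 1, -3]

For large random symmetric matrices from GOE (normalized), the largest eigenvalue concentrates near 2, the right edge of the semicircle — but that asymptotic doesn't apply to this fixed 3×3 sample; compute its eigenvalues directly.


Since M is real symmetric, all three eigenvalues are real; they are the roots of det(λI − M) = λ³ − (tr M) λ² + s λ − det M, where s is the sum of the principal 2×2 minors.
tr M = -3 + 4 + (-3) = -2.
s = ((-3)·4 − (-3)²) + ((-3)·(-3) − (-2)²) + (4·(-3) − 1²) = -21 + 5 + (-13) = -29.
det M (expand along row 1) = (-3)·(-13) − (-3)·11 + (-2)·5 = 62.
Characteristic polynomial: λ³ + 2λ² − 29λ − 62 = 0.
Substitute λ = y + (tr M)/3 = y − 0.666667 to remove the quadratic term: y³ + p·y + q = 0 with p = s − (tr M)²/3 = -30.333333 and q = −2(tr M)³/27 + (tr M)·s/3 − det M = -42.074074.
Three real roots ⇒ use the trigonometric (Viète) form: r = 2√(−p/3) = 6.359595, φ = arccos(3q/(p·r)) = arccos(0.654314) = 0.857521 rad.
y_k = r·cos(φ/3 − 2πk/3) for k = 0, 1, 2 gives y = 6.101554, -1.497841, -4.603713.
λ_k = y_k − 0.666667 gives λ = 5.4349, -2.1645, -5.2704 (check: the sum is -2.0000 = tr M).

Hence λ_max = 5.4349 and λ_min = -5.2704.


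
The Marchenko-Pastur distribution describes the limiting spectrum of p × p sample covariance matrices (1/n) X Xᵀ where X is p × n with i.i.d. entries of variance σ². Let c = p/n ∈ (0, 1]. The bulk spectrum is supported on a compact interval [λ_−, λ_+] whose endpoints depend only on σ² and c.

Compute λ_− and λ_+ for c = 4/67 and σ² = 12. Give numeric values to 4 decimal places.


c = 4/67 = 0.059701; √c = 0.244339.
λ_− = σ² (1 − √c)² = 12 · (1 − 0.244339)² = 12 · (0.755661)² = 6.852285.
λ_+ = σ² (1 + √c)² = 12 · (1 + 0.244339)² = 12 · (1.244339)² = 18.580551.

Rounded to 4 decimal places: λ_− ≈ 6.8523, λ_+ ≈ 18.5806.


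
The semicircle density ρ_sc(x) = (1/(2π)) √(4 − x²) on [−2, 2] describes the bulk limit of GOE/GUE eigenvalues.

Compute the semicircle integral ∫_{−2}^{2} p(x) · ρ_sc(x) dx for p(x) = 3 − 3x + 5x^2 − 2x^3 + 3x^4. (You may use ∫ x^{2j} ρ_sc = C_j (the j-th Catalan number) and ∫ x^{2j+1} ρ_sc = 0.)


Write p(x) = Σ a_i x^i, split into monomials and integrate each against ρ_sc separately.
Using ∫ x^{2j} ρ_sc = C_j = (1/(j+1)) C(2j, j) (Catalan numbers) and ∫ x^{2j+1} ρ_sc = 0 (odd monomials vanish by symmetry):
  i = 0 (even): a_0 · C_{0} = 3 · 1 = 3
  i = 1 (odd): ∫ x^1 ρ_sc = 0 (vanishes)
  i = 2 (even): a_2 · C_{1} = 5 · 1 = 5
  i = 3 (odd): ∫ x^3 ρ_sc = 0 (vanishes)
  i = 4 (even): a_4 · C_{2} = 3 · 2 = 6

Summing the contributions: ∫_{−2}^{2} p(x) ρ_sc(x) dx = 3 + 5 + 6 = 14.


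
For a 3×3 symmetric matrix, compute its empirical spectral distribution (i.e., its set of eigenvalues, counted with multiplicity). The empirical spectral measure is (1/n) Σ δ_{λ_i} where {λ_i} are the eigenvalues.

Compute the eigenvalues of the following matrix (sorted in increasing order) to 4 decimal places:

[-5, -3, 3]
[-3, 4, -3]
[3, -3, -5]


Since M is real symmetric, all three eigenvalues are real; they are the roots of det(λI − M) = λ³ − (tr M) λ² + s λ − det M, where s is the sum of the principal 2×2 minors.
tr M = -5 + 4 + (-5) = -6.
s = ((-5)·4 − (-3)²) + ((-5)·(-5) − 3²) + (4·(-5) − (-3)²) = -29 + 16 + (-29) = -42.
det M (expand along row 1) = (-5)·(-29) − (-3)·24 + 3·(-3) = 208.
Characteristic polynomial: λ³ + 6λ² − 42λ − 208 = 0.
Substitute λ = y + (tr M)/3 = y − 2.000000 to remove the quadratic term: y³ + p·y + q = 0 with p = s − (tr M)²/3 = -54.000000 and q = −2(tr M)³/27 + (tr M)·s/3 − det M = -108.000000.
Three real roots ⇒ use the trigonometric (Viète) form: r = 2√(−p/3) = 8.485281, φ = arccos(3q/(p·r)) = arccos(0.707107) = 0.785398 rad.
y_k = r·cos(φ/3 − 2πk/3) for k = 0, 1, 2 gives y = 8.196152, -2.196152, -6.000000.
λ_k = y_k − 2.000000 gives λ = 6.1962, -4.1962, -8.0000 (check: the sum is -6.0000 = tr M).

Eigenvalues sorted in increasing order: [-8.0000, -4.1962, 6.1962].
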